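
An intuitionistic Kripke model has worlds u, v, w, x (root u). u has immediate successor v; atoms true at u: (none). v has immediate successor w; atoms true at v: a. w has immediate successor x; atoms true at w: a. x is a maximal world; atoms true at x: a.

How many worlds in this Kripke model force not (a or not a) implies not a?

4

u: forces it.
v: forces it.
w: forces it.
x: forces it.
Worlds forcing the formula: {u, v, w, x}.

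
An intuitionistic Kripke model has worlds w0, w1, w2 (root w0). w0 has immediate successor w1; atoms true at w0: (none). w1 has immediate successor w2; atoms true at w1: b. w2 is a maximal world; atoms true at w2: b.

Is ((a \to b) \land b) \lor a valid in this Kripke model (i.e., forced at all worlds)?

No

Not every world: w0 \nVdash ((a \to b) \land b) \lor a.
w0 \nVdash ((a \to b) \land b) \lor a: neither disjunct is forced at w0.
w0 \nVdash (a \to b) \land b since w0 fails b.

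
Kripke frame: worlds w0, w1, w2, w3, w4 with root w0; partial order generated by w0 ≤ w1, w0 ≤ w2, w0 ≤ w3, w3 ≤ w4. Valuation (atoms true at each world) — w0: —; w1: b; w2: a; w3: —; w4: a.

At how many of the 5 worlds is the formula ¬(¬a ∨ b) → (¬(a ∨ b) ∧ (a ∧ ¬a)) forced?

w0: does not force it — w0 ⊮ ¬(¬a ∨ b) → (¬(a ∨ b) ∧ (a ∧ ¬a)): at the accessible world w2, w2 ⊩ ¬(¬a ∨ b) but w2 ⊮ ¬(a ∨ b) ∧ (a ∧ ¬a).
w1: forces it.
w2: does not force it.
w3: does not force it.
w4: does not force it.
Worlds forcing the formula: {w1}.

1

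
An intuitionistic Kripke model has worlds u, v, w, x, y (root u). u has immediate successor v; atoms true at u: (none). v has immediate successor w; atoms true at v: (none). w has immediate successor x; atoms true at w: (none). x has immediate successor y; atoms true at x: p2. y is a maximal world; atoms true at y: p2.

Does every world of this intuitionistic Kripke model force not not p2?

u forces not not p2: no world accessible from u forces not p2.
Since the root u forces not not p2 and forcing is persistent (monotone upward), every world forces it.

Yes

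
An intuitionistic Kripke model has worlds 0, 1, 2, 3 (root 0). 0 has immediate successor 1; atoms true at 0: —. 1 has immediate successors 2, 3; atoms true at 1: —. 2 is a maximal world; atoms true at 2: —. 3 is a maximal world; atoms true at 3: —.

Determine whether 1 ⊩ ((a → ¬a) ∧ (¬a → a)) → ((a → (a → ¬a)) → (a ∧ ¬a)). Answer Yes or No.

1 ⊩ ((a → ¬a) ∧ (¬a → a)) → ((a → (a → ¬a)) → (a ∧ ¬a)) vacuously: no world accessible from 1 forces the antecedent (a → ¬a) ∧ (¬a → a).

Yes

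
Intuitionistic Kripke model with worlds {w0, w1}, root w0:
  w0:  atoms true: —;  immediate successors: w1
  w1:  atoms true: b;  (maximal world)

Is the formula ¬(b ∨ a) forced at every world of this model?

Not every world: w0 ⊮ ¬(b ∨ a).
w0 ⊮ ¬(b ∨ a) since w1 is accessible from w0 and w1 ⊩ b ∨ a.
w1 ⊩ b ∨ a via the disjunct b.

No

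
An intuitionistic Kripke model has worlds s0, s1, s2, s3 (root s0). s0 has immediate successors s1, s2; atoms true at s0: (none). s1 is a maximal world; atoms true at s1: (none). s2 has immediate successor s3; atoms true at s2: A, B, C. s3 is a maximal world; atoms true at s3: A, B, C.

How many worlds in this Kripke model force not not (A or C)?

s0: does not force it — s0 does not force not not (A or C) since s1 is accessible from s0 and s1 forces not (A or C).
s1: does not force it.
s2: forces it.
s3: forces it.
Worlds forcing the formula: {s2, s3}.

2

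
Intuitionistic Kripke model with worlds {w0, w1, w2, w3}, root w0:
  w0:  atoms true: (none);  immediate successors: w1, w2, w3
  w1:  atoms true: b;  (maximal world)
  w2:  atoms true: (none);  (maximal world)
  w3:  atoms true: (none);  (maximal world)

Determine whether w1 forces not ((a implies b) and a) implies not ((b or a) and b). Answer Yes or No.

w1 does not force not ((a implies b) and a) implies not ((b or a) and b): already at w1 itself, w1 forces not ((a implies b) and a) but w1 does not force not ((b or a) and b).
w1 does not force not ((b or a) and b) since w1 is accessible from w1 and w1 forces (b or a) and b.
w1 forces (b or a) and b since w1 forces both conjuncts.

No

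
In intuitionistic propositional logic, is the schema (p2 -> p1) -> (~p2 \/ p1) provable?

No

This is the material-implication-as-disjunction principle, which is not intuitionistically valid.
A Kripke countermodel: worlds u0, u1; order generated by u0 <= u1; atoms true at each world — u0:{}; u1:{p1,p2}.
u0 ||-/- (p2 -> p1) -> (~p2 \/ p1): already at u0 itself, u0 ||- p2 -> p1 but u0 ||-/- ~p2 \/ p1.
u0 ||-/- ~p2 \/ p1: neither disjunct is forced at u0.
u0 ||-/- ~p2 since u1 is accessible from u0 and u1 ||- p2.
So the root u0 does not force the formula.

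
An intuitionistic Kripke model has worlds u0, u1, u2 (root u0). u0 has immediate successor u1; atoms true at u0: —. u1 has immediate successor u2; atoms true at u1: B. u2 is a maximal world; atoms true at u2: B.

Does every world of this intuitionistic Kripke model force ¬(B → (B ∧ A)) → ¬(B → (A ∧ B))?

Yes

u0 ⊩ ¬(B → (B ∧ A)) → ¬(B → (A ∧ B)): every world accessible from u0 that forces ¬(B → (B ∧ A)) (namely u0, u1, u2) also forces ¬(B → (A ∧ B)).
Since the root u0 forces ¬(B → (B ∧ A)) → ¬(B → (A ∧ B)) and forcing is persistent (monotone upward), every world forces it.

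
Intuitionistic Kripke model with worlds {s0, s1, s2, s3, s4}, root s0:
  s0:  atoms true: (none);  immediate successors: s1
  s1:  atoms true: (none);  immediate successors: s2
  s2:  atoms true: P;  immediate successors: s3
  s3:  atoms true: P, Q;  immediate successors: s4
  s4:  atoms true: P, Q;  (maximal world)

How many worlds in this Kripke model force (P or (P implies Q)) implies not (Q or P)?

0

s0: does not force it — s0 does not force (P or (P implies Q)) implies not (Q or P): at the accessible world s2, s2 forces P or (P implies Q) but s2 does not force not (Q or P).
s1: does not force it — s1 does not force (P or (P implies Q)) implies not (Q or P): at the accessible world s2, s2 forces P or (P implies Q) but s2 does not force not (Q or P).
s2: does not force it.
s3: does not force it.
s4: does not force it.
Worlds forcing the formula: { }.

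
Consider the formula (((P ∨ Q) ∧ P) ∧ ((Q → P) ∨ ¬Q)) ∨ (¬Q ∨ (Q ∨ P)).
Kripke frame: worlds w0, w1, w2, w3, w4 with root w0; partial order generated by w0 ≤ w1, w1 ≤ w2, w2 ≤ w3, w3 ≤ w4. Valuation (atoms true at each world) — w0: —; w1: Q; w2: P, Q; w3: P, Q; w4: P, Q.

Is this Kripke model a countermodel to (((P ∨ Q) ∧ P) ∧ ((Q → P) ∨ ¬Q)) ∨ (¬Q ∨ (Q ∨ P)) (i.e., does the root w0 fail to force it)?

Yes

w0 ⊮ (((P ∨ Q) ∧ P) ∧ ((Q → P) ∨ ¬Q)) ∨ (¬Q ∨ (Q ∨ P)): neither disjunct is forced at w0.
w0 ⊮ ((P ∨ Q) ∧ P) ∧ ((Q → P) ∨ ¬Q) since w0 fails (P ∨ Q) ∧ P.
So the root w0 does not force (((P ∨ Q) ∧ P) ∧ ((Q → P) ∨ ¬Q)) ∨ (¬Q ∨ (Q ∨ P)); the model is a countermodel.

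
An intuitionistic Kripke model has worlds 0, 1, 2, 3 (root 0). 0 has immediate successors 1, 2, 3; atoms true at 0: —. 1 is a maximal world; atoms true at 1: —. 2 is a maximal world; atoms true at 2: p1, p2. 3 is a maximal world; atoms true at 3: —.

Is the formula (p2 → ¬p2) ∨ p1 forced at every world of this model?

Not every world: 0 ⊮ (p2 → ¬p2) ∨ p1.
0 ⊮ (p2 → ¬p2) ∨ p1: neither disjunct is forced at 0.
0 ⊮ p2 → ¬p2: at the accessible world 2, 2 ⊩ p2 but 2 ⊮ ¬p2.
2 ⊮ ¬p2 since 2 is accessible from 2 and 2 ⊩ p2.

No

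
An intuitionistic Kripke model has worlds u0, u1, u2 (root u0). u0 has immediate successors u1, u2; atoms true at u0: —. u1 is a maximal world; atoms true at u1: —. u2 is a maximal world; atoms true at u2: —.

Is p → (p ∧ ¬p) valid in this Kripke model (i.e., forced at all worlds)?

u0 ⊩ p → (p ∧ ¬p) vacuously: no world accessible from u0 forces the antecedent p.
Since the root u0 forces p → (p ∧ ¬p) and forcing is persistent (monotone upward), every world forces it.

Yes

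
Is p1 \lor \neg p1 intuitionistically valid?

This is the law of excluded middle, which is not intuitionistically valid.
A Kripke countermodel: worlds w0, w1; order generated by w0 \le w1; atoms true at each world — w0:{}; w1:{p1}.
w0 \nVdash p1 \lor \neg p1: neither disjunct is forced at w0.
w0 lacks atom p1, so w0 \nVdash p1.
So the root w0 does not force the formula.

No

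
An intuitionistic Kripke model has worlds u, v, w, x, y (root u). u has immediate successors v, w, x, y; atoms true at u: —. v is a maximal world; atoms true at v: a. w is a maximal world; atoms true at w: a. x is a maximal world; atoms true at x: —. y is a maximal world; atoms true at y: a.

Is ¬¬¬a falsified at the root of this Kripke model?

u ⊮ ¬¬¬a since v is accessible from u and v ⊩ ¬¬a.
v ⊩ ¬¬a: no world accessible from v forces ¬a.
So the root u does not force ¬¬¬a; the model is a countermodel.

Yes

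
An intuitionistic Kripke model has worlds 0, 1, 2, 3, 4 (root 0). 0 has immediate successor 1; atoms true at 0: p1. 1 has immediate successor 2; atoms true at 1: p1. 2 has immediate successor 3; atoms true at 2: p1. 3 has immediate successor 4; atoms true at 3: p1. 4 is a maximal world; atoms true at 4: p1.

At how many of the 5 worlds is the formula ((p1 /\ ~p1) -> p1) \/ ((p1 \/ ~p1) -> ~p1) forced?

0: forces it.
1: forces it.
2: forces it.
3: forces it.
4: forces it.
Worlds forcing the formula: {0, 1, 2, 3, 4}.

5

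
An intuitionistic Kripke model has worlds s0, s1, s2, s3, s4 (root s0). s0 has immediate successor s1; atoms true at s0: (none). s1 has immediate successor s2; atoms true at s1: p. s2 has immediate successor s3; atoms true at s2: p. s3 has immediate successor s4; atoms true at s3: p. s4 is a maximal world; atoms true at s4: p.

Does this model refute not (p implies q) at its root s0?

No

s0 forces not (p implies q): no world accessible from s0 forces p implies q.
So the root s0 forces not (p implies q); the model is not a countermodel.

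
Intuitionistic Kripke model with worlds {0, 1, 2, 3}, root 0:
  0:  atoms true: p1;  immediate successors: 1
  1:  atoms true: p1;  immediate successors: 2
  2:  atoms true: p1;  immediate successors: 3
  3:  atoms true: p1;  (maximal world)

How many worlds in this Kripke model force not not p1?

4

0: forces it.
1: forces it.
2: forces it.
3: forces it.
Worlds forcing the formula: {0, 1, 2, 3}.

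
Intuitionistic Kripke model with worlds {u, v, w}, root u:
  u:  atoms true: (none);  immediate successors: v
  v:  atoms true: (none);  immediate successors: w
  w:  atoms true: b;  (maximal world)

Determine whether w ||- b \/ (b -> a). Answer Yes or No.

w ||- b \/ (b -> a) via the disjunct b.

Yes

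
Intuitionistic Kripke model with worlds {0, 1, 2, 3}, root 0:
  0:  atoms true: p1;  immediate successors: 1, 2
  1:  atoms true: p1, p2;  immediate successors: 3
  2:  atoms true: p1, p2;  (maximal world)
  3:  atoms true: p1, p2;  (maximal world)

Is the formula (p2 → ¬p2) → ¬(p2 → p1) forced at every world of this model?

0 ⊩ (p2 → ¬p2) → ¬(p2 → p1) vacuously: no world accessible from 0 forces the antecedent p2 → ¬p2.
Since the root 0 forces (p2 → ¬p2) → ¬(p2 → p1) and forcing is persistent (monotone upward), every world forces it.

Yes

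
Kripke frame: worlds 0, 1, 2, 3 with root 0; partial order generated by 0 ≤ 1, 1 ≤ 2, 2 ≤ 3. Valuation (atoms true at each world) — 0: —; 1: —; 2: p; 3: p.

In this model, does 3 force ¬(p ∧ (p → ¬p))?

3 ⊩ ¬(p ∧ (p → ¬p)): no world accessible from 3 forces p ∧ (p → ¬p).

Yes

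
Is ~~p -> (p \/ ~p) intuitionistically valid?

This is a variant of double-negation elimination (deriving excluded middle from double negation), which is not intuitionistically valid.
A Kripke countermodel: worlds w0, w1; order generated by w0 <= w1; atoms true at each world — w0:{}; w1:{p}.
w0 ||-/- ~~p -> (p \/ ~p): already at w0 itself, w0 ||- ~~p but w0 ||-/- p \/ ~p.
w0 ||-/- p \/ ~p: neither disjunct is forced at w0.
w0 lacks atom p, so w0 ||-/- p.
So the root w0 does not force the formula.

No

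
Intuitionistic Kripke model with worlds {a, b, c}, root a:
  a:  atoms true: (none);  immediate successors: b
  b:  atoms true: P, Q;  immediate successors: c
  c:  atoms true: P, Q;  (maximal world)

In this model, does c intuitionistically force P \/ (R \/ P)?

c ||- P \/ (R \/ P) via the disjunct P.

Yes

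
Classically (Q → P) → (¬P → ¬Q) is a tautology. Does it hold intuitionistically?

Yes

This is the forward direction of contraposition, which is intuitionistically derivable.
Assume Q → P and ¬P. If Q held then P would follow, contradicting ¬P; so ¬Q.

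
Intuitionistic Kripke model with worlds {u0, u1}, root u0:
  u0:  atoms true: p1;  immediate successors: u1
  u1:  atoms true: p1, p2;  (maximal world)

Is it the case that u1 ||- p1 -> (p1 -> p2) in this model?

Yes

u1 ||- p1 -> (p1 -> p2): every world accessible from u1 that forces p1 (namely u1) also forces p1 -> p2.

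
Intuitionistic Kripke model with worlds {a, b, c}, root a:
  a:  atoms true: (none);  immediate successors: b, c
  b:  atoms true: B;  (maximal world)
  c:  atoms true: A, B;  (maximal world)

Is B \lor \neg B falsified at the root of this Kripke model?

Yes

a \nVdash B \lor \neg B: neither disjunct is forced at a.
a lacks atom B, so a \nVdash B.
So the root a does not force B \lor \neg B; the model is a countermodel.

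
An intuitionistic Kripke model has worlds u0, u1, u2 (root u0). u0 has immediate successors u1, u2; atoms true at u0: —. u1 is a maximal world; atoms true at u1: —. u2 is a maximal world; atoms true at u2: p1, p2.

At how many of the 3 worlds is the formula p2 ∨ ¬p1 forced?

u0: does not force it — u0 ⊮ p2 ∨ ¬p1: neither disjunct is forced at u0.
u1: forces it.
u2: forces it.
Worlds forcing the formula: {u1, u2}.

2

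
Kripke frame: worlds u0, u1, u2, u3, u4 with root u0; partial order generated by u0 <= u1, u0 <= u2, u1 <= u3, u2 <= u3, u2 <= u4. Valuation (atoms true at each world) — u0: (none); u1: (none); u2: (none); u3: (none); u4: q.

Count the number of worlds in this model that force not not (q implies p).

2

u0: does not force it — u0 does not force not not (q implies p) since u4 is accessible from u0 and u4 forces not (q implies p).
u1: forces it.
u2: does not force it.
u3: forces it.
u4: does not force it.
Worlds forcing the formula: {u1, u3}.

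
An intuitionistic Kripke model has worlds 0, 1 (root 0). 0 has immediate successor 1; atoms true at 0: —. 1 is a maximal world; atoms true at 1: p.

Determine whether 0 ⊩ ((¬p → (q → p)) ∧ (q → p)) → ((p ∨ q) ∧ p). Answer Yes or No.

0 ⊮ ((¬p → (q → p)) ∧ (q → p)) → ((p ∨ q) ∧ p): already at 0 itself, 0 ⊩ (¬p → (q → p)) ∧ (q → p) but 0 ⊮ (p ∨ q) ∧ p.
0 ⊮ (p ∨ q) ∧ p since 0 fails p ∨ q.

No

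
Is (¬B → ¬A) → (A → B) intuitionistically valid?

No

This is the converse of contraposition, which is not intuitionistically valid.
A Kripke countermodel: worlds a, b; order generated by a ≤ b; atoms true at each world — a:{A}; b:{A,B}.
a ⊮ (¬B → ¬A) → (A → B): already at a itself, a ⊩ ¬B → ¬A but a ⊮ A → B.
a ⊮ A → B: already at a itself, a ⊩ A but a ⊮ B.
a lacks atom B, so a ⊮ B.
So the root a does not force the formula.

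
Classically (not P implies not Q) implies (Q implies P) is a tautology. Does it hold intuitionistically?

No

This is the converse of contraposition, which is not intuitionistically valid.
A Kripke countermodel: worlds u0, u1; order generated by u0 <= u1; atoms true at each world — u0:{Q}; u1:{P,Q}.
u0 does not force (not P implies not Q) implies (Q implies P): already at u0 itself, u0 forces not P implies not Q but u0 does not force Q implies P.
u0 does not force Q implies P: already at u0 itself, u0 forces Q but u0 does not force P.
u0 lacks atom P, so u0 does not force P.
So the root u0 does not force the formula.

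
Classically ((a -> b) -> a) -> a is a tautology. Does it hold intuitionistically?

This is Peirce's law, which is not intuitionistically valid.
A Kripke countermodel: worlds u0, u1; order generated by u0 <= u1; atoms true at each world — u0:{}; u1:{a}.
u0 ||-/- ((a -> b) -> a) -> a: already at u0 itself, u0 ||- (a -> b) -> a but u0 ||-/- a.
u0 lacks atom a, so u0 ||-/- a.
So the root u0 does not force the formula.

No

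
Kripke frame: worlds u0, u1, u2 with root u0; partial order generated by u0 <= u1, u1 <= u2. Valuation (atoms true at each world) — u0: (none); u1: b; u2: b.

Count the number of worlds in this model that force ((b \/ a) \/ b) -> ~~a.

u0: does not force it — u0 ||-/- ((b \/ a) \/ b) -> ~~a: at the accessible world u1, u1 ||- (b \/ a) \/ b but u1 ||-/- ~~a.
u1: does not force it.
u2: does not force it.
Worlds forcing the formula: { }.

0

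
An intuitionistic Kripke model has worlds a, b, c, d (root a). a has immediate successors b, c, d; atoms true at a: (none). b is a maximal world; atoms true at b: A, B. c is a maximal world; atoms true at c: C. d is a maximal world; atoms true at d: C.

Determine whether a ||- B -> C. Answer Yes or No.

No

a ||-/- B -> C: at the accessible world b, b ||- B but b ||-/- C.
b lacks atom C, so b ||-/- C.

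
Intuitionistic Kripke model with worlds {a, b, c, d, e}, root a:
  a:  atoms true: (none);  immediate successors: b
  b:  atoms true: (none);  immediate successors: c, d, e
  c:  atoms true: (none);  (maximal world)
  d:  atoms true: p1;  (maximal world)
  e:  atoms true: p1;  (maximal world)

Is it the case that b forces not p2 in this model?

b forces not p2: no world accessible from b forces p2.

Yes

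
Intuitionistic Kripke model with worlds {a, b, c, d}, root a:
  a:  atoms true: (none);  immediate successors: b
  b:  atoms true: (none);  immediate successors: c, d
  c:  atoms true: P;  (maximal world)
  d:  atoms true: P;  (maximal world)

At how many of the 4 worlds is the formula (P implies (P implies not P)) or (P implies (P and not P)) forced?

0

a: does not force it — a does not force (P implies (P implies not P)) or (P implies (P and not P)): neither disjunct is forced at a.
b: does not force it.
c: does not force it.
d: does not force it.
Worlds forcing the formula: { }.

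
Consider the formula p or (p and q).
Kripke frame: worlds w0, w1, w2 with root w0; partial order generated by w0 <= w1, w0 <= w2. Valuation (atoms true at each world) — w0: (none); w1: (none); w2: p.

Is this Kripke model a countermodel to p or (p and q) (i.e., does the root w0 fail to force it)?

w0 does not force p or (p and q): neither disjunct is forced at w0.
w0 lacks atom p, so w0 does not force p.
So the root w0 does not force p or (p and q); the model is a countermodel.

Yes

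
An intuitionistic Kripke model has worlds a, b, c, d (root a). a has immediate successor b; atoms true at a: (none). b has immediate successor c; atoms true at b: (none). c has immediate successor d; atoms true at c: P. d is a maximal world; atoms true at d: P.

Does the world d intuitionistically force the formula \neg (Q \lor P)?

No

d \nVdash \neg (Q \lor P) since d is accessible from d and d \Vdash Q \lor P.
d \Vdash Q \lor P via the disjunct P.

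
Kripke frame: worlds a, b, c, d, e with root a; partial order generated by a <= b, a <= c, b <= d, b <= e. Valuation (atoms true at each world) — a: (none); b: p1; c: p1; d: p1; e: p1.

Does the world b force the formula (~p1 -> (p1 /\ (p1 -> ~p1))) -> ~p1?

No

b ||-/- (~p1 -> (p1 /\ (p1 -> ~p1))) -> ~p1: already at b itself, b ||- ~p1 -> (p1 /\ (p1 -> ~p1)) but b ||-/- ~p1.
b ||-/- ~p1 since b is accessible from b and b ||- p1.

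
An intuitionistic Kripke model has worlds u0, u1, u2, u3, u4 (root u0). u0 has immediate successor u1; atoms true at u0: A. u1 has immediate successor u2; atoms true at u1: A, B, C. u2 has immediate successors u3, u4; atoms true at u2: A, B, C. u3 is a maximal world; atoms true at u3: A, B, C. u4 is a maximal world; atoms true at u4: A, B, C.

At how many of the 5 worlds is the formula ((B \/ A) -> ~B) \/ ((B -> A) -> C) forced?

u0: does not force it — u0 ||-/- ((B \/ A) -> ~B) \/ ((B -> A) -> C): neither disjunct is forced at u0.
u1: forces it.
u2: forces it.
u3: forces it.
u4: forces it.
Worlds forcing the formula: {u1, u2, u3, u4}.

4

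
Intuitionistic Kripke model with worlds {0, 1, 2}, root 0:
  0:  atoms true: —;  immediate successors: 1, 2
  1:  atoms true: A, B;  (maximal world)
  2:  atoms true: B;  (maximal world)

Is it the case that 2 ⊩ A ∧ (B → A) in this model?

No

2 ⊮ A ∧ (B → A) since 2 fails A.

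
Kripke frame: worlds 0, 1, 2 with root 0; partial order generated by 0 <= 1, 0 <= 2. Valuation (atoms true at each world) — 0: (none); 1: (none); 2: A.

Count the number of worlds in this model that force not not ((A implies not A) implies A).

1

0: does not force it — 0 does not force not not ((A implies not A) implies A) since 1 is accessible from 0 and 1 forces not ((A implies not A) implies A).
1: does not force it.
2: forces it.
Worlds forcing the formula: {2}.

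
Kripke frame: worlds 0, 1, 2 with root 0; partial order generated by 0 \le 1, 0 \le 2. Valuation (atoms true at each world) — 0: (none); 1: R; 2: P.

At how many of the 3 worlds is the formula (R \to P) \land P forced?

1

0: does not force it — 0 \nVdash (R \to P) \land P since 0 fails R \to P.
1: does not force it.
2: forces it.
Worlds forcing the formula: {2}.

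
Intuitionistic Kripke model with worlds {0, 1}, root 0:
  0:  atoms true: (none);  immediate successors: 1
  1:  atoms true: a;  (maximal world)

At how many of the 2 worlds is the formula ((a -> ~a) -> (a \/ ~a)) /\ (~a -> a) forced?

0: forces it.
1: forces it.
Worlds forcing the formula: {0, 1}.

2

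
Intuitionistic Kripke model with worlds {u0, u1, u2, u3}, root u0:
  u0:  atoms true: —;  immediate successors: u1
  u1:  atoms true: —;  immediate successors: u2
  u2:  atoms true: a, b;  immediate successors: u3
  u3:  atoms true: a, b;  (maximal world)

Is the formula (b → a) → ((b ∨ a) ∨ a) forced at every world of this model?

No

Not every world: u0 ⊮ (b → a) → ((b ∨ a) ∨ a).
u0 ⊮ (b → a) → ((b ∨ a) ∨ a): already at u0 itself, u0 ⊩ b → a but u0 ⊮ (b ∨ a) ∨ a.
u0 ⊮ (b ∨ a) ∨ a: neither disjunct is forced at u0.
u0 ⊮ b ∨ a: neither disjunct is forced at u0.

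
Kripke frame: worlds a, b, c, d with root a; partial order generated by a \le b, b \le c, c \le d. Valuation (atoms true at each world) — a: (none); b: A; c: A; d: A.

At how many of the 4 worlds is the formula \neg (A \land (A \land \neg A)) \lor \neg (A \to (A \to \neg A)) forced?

4

a: forces it.
b: forces it.
c: forces it.
d: forces it.
Worlds forcing the formula: {a, b, c, d}.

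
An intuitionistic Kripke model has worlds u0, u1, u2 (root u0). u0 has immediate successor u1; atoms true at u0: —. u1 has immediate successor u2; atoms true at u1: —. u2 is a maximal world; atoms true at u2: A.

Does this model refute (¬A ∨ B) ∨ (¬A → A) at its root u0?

No

u0 ⊩ (¬A ∨ B) ∨ (¬A → A) via the disjunct ¬A → A.
So the root u0 forces (¬A ∨ B) ∨ (¬A → A); the model is not a countermodel.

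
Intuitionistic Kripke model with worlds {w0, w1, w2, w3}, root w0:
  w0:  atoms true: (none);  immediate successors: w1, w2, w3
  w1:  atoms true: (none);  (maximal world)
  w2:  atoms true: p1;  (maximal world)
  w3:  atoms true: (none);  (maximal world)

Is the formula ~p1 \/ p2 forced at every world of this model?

Not every world: w0 ||-/- ~p1 \/ p2.
w0 ||-/- ~p1 \/ p2: neither disjunct is forced at w0.
w0 ||-/- ~p1 since w2 is accessible from w0 and w2 ||- p1.

No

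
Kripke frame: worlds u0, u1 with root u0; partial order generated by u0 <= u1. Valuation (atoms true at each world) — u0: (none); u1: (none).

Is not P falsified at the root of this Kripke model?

u0 forces not P: no world accessible from u0 forces P.
So the root u0 forces not P; the model is not a countermodel.

No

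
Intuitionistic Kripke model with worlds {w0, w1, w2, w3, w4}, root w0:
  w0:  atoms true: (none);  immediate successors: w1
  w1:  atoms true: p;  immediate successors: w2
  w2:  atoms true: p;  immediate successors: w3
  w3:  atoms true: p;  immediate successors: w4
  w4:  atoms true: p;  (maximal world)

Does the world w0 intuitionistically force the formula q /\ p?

No

w0 ||-/- q /\ p since w0 fails q.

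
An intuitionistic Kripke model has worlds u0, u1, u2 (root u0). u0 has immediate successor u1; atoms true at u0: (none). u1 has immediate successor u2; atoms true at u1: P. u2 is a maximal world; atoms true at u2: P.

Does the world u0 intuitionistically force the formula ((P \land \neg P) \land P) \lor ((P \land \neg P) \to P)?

u0 \Vdash ((P \land \neg P) \land P) \lor ((P \land \neg P) \to P) via the disjunct (P \land \neg P) \to P.

Yes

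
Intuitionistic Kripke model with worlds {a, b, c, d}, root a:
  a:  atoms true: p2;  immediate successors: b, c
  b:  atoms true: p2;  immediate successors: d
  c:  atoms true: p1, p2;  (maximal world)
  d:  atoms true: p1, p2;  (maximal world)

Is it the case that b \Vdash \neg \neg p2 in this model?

b \Vdash \neg \neg p2: no world accessible from b forces \neg p2.

Yes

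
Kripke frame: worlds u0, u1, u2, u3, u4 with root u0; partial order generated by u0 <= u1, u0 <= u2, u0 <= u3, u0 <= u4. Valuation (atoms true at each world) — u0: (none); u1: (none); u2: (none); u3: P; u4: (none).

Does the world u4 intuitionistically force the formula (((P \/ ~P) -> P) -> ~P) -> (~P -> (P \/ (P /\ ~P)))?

u4 ||-/- (((P \/ ~P) -> P) -> ~P) -> (~P -> (P \/ (P /\ ~P))): already at u4 itself, u4 ||- ((P \/ ~P) -> P) -> ~P but u4 ||-/- ~P -> (P \/ (P /\ ~P)).
u4 ||-/- ~P -> (P \/ (P /\ ~P)): already at u4 itself, u4 ||- ~P but u4 ||-/- P \/ (P /\ ~P).
u4 ||-/- P \/ (P /\ ~P): neither disjunct is forced at u4.

No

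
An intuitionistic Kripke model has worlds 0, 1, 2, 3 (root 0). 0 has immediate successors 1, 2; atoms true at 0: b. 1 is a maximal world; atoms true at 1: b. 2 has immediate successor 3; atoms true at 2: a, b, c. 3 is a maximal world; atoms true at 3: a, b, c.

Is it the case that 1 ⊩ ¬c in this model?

Yes

1 ⊩ ¬c: no world accessible from 1 forces c.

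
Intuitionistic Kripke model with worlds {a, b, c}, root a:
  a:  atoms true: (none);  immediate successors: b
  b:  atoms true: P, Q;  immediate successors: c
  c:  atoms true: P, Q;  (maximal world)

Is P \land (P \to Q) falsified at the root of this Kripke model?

a \nVdash P \land (P \to Q) since a fails P.
So the root a does not force P \land (P \to Q); the model is a countermodel.

Yes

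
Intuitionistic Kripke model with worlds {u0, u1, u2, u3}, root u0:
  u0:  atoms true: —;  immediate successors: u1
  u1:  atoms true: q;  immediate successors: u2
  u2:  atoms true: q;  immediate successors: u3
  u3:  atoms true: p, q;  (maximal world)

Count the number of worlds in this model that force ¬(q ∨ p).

0

u0: does not force it — u0 ⊮ ¬(q ∨ p) since u1 is accessible from u0 and u1 ⊩ q ∨ p.
u1: does not force it — u1 ⊮ ¬(q ∨ p) since u1 is accessible from u1 and u1 ⊩ q ∨ p.
u2: does not force it — u2 ⊮ ¬(q ∨ p) since u2 is accessible from u2 and u2 ⊩ q ∨ p.
u3: does not force it.
Worlds forcing the formula: { }.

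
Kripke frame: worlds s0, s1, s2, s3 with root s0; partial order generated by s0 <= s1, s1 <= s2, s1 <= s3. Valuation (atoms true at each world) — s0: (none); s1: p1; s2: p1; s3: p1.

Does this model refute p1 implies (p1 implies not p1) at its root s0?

Yes

s0 does not force p1 implies (p1 implies not p1): at the accessible world s1, s1 forces p1 but s1 does not force p1 implies not p1.
s1 does not force p1 implies not p1: already at s1 itself, s1 forces p1 but s1 does not force not p1.
s1 does not force not p1 since s1 is accessible from s1 and s1 forces p1.
So the root s0 does not force p1 implies (p1 implies not p1); the model is a countermodel.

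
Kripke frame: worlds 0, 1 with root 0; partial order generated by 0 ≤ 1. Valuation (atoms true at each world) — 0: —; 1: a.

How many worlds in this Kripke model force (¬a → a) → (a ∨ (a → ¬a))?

1

0: does not force it — 0 ⊮ (¬a → a) → (a ∨ (a → ¬a)): already at 0 itself, 0 ⊩ ¬a → a but 0 ⊮ a ∨ (a → ¬a).
1: forces it.
Worlds forcing the formula: {1}.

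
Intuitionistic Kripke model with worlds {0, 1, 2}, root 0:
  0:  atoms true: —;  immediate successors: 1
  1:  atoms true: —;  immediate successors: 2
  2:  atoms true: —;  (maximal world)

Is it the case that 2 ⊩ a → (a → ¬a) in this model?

Yes

2 ⊩ a → (a → ¬a) vacuously: no world accessible from 2 forces the antecedent a.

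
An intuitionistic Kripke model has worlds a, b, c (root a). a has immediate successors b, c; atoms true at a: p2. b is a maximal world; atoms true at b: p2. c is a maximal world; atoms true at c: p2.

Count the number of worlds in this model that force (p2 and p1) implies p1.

a: forces it.
b: forces it.
c: forces it.
Worlds forcing the formula: {a, b, c}.

3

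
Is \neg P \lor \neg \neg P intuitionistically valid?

No

This is the weak law of excluded middle, which is not intuitionistically valid.
A Kripke countermodel: worlds a, b, c; order generated by a \le b, a \le c; atoms true at each world — a:{}; b:{P}; c:{}.
a \nVdash \neg P \lor \neg \neg P: neither disjunct is forced at a.
a \nVdash \neg P since b is accessible from a and b \Vdash P.
So the root a does not force the formula.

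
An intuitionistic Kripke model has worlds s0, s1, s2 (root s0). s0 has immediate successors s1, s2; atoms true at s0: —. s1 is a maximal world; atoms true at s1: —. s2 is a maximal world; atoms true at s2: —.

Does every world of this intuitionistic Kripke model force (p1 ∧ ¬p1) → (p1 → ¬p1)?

Yes

s0 ⊩ (p1 ∧ ¬p1) → (p1 → ¬p1) vacuously: no world accessible from s0 forces the antecedent p1 ∧ ¬p1.
Since the root s0 forces (p1 ∧ ¬p1) → (p1 → ¬p1) and forcing is persistent (monotone upward), every world forces it.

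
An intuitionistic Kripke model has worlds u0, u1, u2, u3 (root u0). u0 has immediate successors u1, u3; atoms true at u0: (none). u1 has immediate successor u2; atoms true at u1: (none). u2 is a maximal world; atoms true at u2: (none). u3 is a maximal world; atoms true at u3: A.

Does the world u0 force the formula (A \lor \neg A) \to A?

u0 \nVdash (A \lor \neg A) \to A: at the accessible world u1, u1 \Vdash A \lor \neg A but u1 \nVdash A.
u1 lacks atom A, so u1 \nVdash A.

No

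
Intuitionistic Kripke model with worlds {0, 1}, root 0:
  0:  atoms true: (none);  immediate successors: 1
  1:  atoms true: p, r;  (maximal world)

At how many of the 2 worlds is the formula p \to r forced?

2

0: forces it.
1: forces it.
Worlds forcing the formula: {0, 1}.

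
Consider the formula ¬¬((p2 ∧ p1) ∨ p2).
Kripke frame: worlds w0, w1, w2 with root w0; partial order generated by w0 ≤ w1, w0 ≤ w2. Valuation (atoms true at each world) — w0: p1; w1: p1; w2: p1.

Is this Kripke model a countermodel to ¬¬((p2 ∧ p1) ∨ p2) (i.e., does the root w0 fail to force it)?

Yes

w0 ⊮ ¬¬((p2 ∧ p1) ∨ p2) since w0 is accessible from w0 and w0 ⊩ ¬((p2 ∧ p1) ∨ p2).
w0 ⊩ ¬((p2 ∧ p1) ∨ p2): no world accessible from w0 forces (p2 ∧ p1) ∨ p2.
So the root w0 does not force ¬¬((p2 ∧ p1) ∨ p2); the model is a countermodel.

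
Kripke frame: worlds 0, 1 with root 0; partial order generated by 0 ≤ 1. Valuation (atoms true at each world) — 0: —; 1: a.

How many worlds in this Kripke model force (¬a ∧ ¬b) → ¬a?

0: forces it.
1: forces it.
Worlds forcing the formula: {0, 1}.

2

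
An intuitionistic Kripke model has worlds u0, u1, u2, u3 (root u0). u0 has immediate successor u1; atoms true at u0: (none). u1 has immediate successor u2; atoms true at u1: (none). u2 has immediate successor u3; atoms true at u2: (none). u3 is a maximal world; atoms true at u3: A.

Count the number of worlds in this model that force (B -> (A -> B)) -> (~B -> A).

u0: does not force it — u0 ||-/- (B -> (A -> B)) -> (~B -> A): already at u0 itself, u0 ||- B -> (A -> B) but u0 ||-/- ~B -> A.
u1: does not force it — u1 ||-/- (B -> (A -> B)) -> (~B -> A): already at u1 itself, u1 ||- B -> (A -> B) but u1 ||-/- ~B -> A.
u2: does not force it.
u3: forces it.
Worlds forcing the formula: {u3}.

1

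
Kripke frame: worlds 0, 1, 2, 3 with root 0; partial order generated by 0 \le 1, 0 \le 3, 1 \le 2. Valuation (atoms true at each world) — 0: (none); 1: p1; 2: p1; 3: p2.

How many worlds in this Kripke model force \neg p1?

0: does not force it — 0 \nVdash \neg p1 since 1 is accessible from 0 and 1 \Vdash p1.
1: does not force it.
2: does not force it.
3: forces it.
Worlds forcing the formula: {3}.

1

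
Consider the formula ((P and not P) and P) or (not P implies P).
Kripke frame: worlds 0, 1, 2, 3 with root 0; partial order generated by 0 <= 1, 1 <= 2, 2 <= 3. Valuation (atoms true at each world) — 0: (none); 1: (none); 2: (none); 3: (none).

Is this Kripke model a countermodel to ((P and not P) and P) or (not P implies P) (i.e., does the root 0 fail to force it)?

Yes

0 does not force ((P and not P) and P) or (not P implies P): neither disjunct is forced at 0.
0 does not force (P and not P) and P since 0 fails P and not P.
So the root 0 does not force ((P and not P) and P) or (not P implies P); the model is a countermodel.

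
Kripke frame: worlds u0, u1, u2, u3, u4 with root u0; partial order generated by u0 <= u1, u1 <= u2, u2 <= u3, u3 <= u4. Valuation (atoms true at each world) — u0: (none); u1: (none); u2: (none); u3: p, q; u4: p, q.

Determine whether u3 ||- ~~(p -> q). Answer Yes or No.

Yes

u3 ||- ~~(p -> q): no world accessible from u3 forces ~(p -> q).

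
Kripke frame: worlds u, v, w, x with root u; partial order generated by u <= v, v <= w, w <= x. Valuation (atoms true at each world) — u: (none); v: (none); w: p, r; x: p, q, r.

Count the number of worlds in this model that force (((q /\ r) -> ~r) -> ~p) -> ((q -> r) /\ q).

1

u: does not force it — u ||-/- (((q /\ r) -> ~r) -> ~p) -> ((q -> r) /\ q): already at u itself, u ||- ((q /\ r) -> ~r) -> ~p but u ||-/- (q -> r) /\ q.
v: does not force it — v ||-/- (((q /\ r) -> ~r) -> ~p) -> ((q -> r) /\ q): already at v itself, v ||- ((q /\ r) -> ~r) -> ~p but v ||-/- (q -> r) /\ q.
w: does not force it.
x: forces it.
Worlds forcing the formula: {x}.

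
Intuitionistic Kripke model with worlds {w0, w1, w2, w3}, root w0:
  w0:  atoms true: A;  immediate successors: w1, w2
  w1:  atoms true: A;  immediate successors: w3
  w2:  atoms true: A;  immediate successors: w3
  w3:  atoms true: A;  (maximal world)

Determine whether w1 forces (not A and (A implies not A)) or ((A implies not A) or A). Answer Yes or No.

Yes

w1 forces (not A and (A implies not A)) or ((A implies not A) or A) via the disjunct (A implies not A) or A.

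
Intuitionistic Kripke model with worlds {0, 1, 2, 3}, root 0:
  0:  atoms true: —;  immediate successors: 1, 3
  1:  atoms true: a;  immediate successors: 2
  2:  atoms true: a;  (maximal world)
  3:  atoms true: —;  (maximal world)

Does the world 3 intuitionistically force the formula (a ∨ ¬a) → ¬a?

3 ⊩ (a ∨ ¬a) → ¬a: every world accessible from 3 that forces a ∨ ¬a (namely 3) also forces ¬a.

Yes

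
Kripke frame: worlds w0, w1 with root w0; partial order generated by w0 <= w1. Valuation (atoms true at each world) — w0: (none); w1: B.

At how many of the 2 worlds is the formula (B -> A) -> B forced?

w0: forces it.
w1: forces it.
Worlds forcing the formula: {w0, w1}.

2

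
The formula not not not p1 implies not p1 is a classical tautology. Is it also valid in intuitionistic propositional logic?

Yes

This is triple-negation reduction, which is intuitionistically derivable.
Assume not not not p1 and suppose p1. Then not not p1 (double-negation introduction), contradicting not not not p1. So not p1.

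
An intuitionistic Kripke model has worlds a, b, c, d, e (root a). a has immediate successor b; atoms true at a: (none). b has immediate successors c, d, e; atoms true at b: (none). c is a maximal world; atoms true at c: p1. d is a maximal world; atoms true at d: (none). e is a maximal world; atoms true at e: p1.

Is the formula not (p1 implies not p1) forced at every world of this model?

Not every world: a does not force not (p1 implies not p1).
a does not force not (p1 implies not p1) since d is accessible from a and d forces p1 implies not p1.
d forces p1 implies not p1 vacuously: no world accessible from d forces the antecedent p1.

No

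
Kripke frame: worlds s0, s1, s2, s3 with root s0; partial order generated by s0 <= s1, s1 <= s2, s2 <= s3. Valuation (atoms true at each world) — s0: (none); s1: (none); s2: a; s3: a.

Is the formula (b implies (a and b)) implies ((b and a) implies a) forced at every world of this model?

Yes

s0 forces (b implies (a and b)) implies ((b and a) implies a): every world accessible from s0 that forces b implies (a and b) (namely s0, s1, s2, s3) also forces (b and a) implies a.
Since the root s0 forces (b implies (a and b)) implies ((b and a) implies a) and forcing is persistent (monotone upward), every world forces it.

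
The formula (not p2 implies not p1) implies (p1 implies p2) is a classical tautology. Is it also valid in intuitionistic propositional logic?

This is the converse of contraposition, which is not intuitionistically valid.
A Kripke countermodel: worlds 0, 1; order generated by 0 <= 1; atoms true at each world — 0:{p1}; 1:{p1,p2}.
0 does not force (not p2 implies not p1) implies (p1 implies p2): already at 0 itself, 0 forces not p2 implies not p1 but 0 does not force p1 implies p2.
0 does not force p1 implies p2: already at 0 itself, 0 forces p1 but 0 does not force p2.
0 lacks atom p2, so 0 does not force p2.
So the root 0 does not force the formula.

No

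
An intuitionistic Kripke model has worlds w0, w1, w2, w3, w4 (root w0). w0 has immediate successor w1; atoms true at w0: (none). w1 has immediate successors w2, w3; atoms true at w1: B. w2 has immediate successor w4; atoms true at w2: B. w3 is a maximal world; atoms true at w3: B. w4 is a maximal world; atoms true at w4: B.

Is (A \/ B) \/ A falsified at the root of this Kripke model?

Yes

w0 ||-/- (A \/ B) \/ A: neither disjunct is forced at w0.
w0 ||-/- A \/ B: neither disjunct is forced at w0.
w0 lacks atom A, so w0 ||-/- A.
So the root w0 does not force (A \/ B) \/ A; the model is a countermodel.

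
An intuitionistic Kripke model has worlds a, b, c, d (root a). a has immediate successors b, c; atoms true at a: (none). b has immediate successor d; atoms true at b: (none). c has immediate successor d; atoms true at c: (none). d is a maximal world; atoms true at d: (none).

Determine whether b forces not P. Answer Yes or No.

b forces not P: no world accessible from b forces P.

Yes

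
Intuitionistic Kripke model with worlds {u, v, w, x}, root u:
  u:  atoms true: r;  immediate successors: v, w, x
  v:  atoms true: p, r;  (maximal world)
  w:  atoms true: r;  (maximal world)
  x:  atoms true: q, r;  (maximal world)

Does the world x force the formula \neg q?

No

x \nVdash \neg q since x is accessible from x and x \Vdash q.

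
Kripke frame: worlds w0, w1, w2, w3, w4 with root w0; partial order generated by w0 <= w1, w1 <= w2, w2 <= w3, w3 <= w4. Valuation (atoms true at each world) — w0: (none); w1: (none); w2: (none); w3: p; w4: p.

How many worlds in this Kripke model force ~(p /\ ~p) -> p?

w0: does not force it — w0 ||-/- ~(p /\ ~p) -> p: already at w0 itself, w0 ||- ~(p /\ ~p) but w0 ||-/- p.
w1: does not force it — w1 ||-/- ~(p /\ ~p) -> p: already at w1 itself, w1 ||- ~(p /\ ~p) but w1 ||-/- p.
w2: does not force it.
w3: forces it.
w4: forces it.
Worlds forcing the formula: {w3, w4}.

2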